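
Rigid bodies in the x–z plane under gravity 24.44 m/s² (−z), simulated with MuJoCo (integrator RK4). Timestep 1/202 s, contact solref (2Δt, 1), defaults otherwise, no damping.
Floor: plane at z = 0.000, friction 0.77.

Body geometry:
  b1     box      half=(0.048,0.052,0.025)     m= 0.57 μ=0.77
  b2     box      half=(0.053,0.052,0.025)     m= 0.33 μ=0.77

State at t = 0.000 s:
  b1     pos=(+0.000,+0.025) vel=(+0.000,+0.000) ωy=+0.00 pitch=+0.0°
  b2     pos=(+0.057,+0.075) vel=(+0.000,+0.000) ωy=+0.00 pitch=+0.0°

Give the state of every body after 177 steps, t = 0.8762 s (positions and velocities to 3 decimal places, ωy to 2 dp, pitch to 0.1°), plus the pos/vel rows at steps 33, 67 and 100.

State at t = 0.8762 s:
  b1     pos=(+0.000,+0.025) vel=(+0.000,+0.000) ωy=+0.00 pitch=+0.0°
  b2     pos=(+0.110,+0.053) vel=(+0.000,+0.000) ωy=+0.00 pitch=+90.0°

Key-timestep trajectory:
   step    t(s)  b1.x    b1.z    b1.vx   b1.vz   b2.x    b2.z    b2.vx   b2.vz 
     33  0.1634   +0.000  +0.025  +0.000  +0.000   +0.092  +0.058  +0.332  -0.029
     67  0.3317   +0.000  +0.025  +0.000  +0.000   +0.121  +0.057  -0.147  -0.036
    100  0.4950   +0.000  +0.025  +0.000  +0.000   +0.113  +0.054  +0.044  +0.045


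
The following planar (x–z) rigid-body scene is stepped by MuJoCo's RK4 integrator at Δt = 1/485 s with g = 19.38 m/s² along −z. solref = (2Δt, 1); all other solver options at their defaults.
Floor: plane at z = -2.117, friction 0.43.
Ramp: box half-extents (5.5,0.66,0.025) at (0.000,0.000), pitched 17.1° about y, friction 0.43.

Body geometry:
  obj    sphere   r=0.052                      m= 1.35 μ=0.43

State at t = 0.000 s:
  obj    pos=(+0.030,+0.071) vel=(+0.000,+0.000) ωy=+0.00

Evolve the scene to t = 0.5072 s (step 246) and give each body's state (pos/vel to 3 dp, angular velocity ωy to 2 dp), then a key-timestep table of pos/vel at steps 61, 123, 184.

State at t = 0.5072 s:
  obj    pos=(+0.531,-0.083) vel=(+1.973,-0.607) ωy=+39.70

Key-timestep trajectory:
   step    t(s)  obj.x    obj.z    obj.vx   obj.vz 
     61  0.1258   +0.061  +0.062  +0.489  -0.151
    123  0.2536   +0.155  +0.033  +0.987  -0.304
    184  0.3794   +0.310  -0.015  +1.476  -0.454


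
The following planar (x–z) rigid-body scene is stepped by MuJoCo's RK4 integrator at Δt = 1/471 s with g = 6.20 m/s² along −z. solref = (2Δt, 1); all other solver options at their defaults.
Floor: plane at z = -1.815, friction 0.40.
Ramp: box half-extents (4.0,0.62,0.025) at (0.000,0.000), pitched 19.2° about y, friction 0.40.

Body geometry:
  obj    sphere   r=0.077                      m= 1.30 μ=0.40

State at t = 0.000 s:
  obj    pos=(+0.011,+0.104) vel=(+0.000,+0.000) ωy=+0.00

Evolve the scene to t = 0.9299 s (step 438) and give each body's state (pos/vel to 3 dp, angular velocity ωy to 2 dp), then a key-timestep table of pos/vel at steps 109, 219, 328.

State at t = 0.9299 s:
  obj    pos=(+0.606,-0.103) vel=(+1.279,-0.445) ωy=+17.59

Key-timestep trajectory:
   step    t(s)  obj.x    obj.z    obj.vx   obj.vz 
    109  0.2314   +0.048  +0.091  +0.318  -0.111
    219  0.4650   +0.160  +0.052  +0.640  -0.223
    328  0.6964   +0.345  -0.012  +0.958  -0.334


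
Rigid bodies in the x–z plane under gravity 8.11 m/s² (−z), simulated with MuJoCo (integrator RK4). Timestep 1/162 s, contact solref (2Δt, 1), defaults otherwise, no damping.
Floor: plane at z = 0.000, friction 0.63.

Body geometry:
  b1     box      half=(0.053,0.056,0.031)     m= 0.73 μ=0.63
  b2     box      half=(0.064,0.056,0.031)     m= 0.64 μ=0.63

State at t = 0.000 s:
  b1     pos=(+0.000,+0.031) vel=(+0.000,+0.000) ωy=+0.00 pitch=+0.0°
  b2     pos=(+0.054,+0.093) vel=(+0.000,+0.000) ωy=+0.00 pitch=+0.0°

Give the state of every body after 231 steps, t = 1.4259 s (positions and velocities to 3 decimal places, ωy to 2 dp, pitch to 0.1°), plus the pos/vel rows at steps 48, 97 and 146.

State at t = 1.4259 s:
  b1     pos=(+0.000,+0.031) vel=(+0.000,+0.000) ωy=+0.00 pitch=+0.0°
  b2     pos=(+0.212,+0.031) vel=(+0.000,+0.000) ωy=+0.00 pitch=+180.0°

Key-timestep trajectory:
   step    t(s)  b1.x    b1.z    b1.vx   b1.vz   b2.x    b2.z    b2.vx   b2.vz 
     48  0.2963   +0.000  +0.031  +0.000  +0.000   +0.062  +0.092  +0.086  -0.026
     97  0.5988   +0.000  +0.031  +0.000  +0.000   +0.129  +0.069  +0.169  +0.049
    146  0.9012   +0.000  +0.031  +0.000  +0.000   +0.159  +0.070  +0.142  -0.025


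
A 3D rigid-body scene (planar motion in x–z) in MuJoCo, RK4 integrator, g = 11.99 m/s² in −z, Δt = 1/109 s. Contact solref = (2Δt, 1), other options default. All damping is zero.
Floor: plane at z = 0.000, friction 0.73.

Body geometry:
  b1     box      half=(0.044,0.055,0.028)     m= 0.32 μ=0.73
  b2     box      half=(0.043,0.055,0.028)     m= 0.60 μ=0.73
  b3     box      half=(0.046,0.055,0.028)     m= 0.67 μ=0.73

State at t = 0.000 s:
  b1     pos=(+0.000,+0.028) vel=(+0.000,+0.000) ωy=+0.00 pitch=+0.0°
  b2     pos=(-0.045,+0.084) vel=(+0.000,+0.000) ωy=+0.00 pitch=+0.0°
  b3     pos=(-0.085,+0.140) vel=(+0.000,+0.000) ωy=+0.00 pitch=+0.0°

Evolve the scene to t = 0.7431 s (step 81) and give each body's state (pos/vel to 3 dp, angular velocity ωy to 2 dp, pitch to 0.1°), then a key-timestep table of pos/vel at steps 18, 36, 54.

State at t = 0.7431 s:
  b1     pos=(+0.001,+0.028) vel=(+0.000,+0.000) ωy=+0.00 pitch=+0.0°
  b2     pos=(-0.082,+0.043) vel=(+0.000,+0.000) ωy=+0.00 pitch=-90.0°
  b3     pos=(-0.252,+0.028) vel=(+0.000,+0.000) ωy=+0.00 pitch=+180.0°

Key-timestep trajectory:
   step    t(s)  b1.x    b1.z    b1.vx   b1.vz   b2.x    b2.z    b2.vx   b2.vz   b3.x    b3.z    b3.vx   b3.vz 
     18  0.1651   +0.000  +0.028  +0.001  +0.001   -0.064  +0.075  -0.251  -0.228   -0.134  +0.087  -0.482  -0.949
     36  0.3303   +0.001  +0.028  +0.000  +0.000   -0.087  +0.045  +0.123  -0.050   -0.200  +0.054  -0.230  +0.016
     54  0.4954   +0.001  +0.028  +0.000  +0.000   -0.082  +0.043  +0.005  +0.003   -0.252  +0.026  -0.361  -0.484


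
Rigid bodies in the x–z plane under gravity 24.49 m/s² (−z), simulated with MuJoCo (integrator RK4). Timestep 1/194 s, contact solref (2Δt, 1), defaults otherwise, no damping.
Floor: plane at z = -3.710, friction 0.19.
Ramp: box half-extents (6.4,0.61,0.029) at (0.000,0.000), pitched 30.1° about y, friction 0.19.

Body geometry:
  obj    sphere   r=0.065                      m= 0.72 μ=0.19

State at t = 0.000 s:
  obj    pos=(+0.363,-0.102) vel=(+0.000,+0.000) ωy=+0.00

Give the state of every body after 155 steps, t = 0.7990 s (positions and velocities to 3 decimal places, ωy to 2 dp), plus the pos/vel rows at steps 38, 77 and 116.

State at t = 0.7990 s:
  obj    pos=(+2.786,-1.506) vel=(+6.065,-3.516) ωy=+107.79

Key-timestep trajectory:
   step    t(s)  obj.x    obj.z    obj.vx   obj.vz 
     38  0.1959   +0.509  -0.186  +1.487  -0.862
     77  0.3969   +0.961  -0.449  +3.013  -1.747
    116  0.5979   +1.720  -0.889  +4.539  -2.631


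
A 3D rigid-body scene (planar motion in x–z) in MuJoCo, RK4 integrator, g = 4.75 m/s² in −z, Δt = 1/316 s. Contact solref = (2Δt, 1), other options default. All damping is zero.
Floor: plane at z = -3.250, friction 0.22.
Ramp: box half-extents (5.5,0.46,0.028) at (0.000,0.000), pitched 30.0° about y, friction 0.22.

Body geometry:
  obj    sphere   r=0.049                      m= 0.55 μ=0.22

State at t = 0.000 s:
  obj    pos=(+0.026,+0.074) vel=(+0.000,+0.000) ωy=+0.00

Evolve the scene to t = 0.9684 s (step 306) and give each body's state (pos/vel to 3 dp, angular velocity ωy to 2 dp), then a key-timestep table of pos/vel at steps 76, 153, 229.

State at t = 0.9684 s:
  obj    pos=(+0.715,-0.324) vel=(+1.423,-0.821) ωy=+33.52

Key-timestep trajectory:
   step    t(s)  obj.x    obj.z    obj.vx   obj.vz 
     76  0.2405   +0.068  +0.049  +0.353  -0.204
    153  0.4842   +0.198  -0.026  +0.711  -0.411
    229  0.7247   +0.412  -0.149  +1.065  -0.615


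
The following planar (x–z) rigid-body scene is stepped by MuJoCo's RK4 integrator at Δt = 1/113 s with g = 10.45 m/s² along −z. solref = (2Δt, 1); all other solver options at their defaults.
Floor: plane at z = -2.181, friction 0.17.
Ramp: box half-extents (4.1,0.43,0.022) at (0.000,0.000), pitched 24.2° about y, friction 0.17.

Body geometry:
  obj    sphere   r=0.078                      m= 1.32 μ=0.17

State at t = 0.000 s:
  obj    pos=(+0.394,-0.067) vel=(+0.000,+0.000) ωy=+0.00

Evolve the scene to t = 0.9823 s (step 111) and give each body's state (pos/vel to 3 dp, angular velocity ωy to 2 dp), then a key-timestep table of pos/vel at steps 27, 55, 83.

State at t = 0.9823 s:
  obj    pos=(+1.741,-0.673) vel=(+2.742,-1.232) ωy=+38.51

Key-timestep trajectory:
   step    t(s)  obj.x    obj.z    obj.vx   obj.vz 
     27  0.2389   +0.474  -0.103  +0.667  -0.300
     55  0.4867   +0.725  -0.216  +1.359  -0.611
     83  0.7345   +1.147  -0.406  +2.050  -0.921


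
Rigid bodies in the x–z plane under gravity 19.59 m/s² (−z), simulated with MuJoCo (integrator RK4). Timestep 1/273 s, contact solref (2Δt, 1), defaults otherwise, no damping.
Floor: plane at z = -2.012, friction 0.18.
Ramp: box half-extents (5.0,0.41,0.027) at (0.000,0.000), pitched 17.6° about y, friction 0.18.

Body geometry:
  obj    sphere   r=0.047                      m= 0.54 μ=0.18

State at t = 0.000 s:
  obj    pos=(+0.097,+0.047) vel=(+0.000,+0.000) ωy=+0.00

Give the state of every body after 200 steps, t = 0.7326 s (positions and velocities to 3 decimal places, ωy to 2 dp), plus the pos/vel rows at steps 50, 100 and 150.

State at t = 0.7326 s:
  obj    pos=(+1.179,-0.296) vel=(+2.955,-0.937) ωy=+65.94

Key-timestep trajectory:
   step    t(s)  obj.x    obj.z    obj.vx   obj.vz 
     50  0.1832   +0.165  +0.025  +0.739  -0.234
    100  0.3663   +0.368  -0.039  +1.477  -0.469
    150  0.5495   +0.706  -0.146  +2.216  -0.703


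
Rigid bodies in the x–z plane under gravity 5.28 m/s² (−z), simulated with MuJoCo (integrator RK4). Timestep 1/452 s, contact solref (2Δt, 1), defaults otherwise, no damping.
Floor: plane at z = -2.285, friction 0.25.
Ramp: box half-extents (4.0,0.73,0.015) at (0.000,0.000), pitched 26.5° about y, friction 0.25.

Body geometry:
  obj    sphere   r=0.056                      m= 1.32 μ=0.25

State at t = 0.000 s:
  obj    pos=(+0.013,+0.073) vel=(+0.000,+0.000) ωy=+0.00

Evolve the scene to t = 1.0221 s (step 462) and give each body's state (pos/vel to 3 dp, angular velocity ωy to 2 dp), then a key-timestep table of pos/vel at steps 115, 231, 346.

State at t = 1.0221 s:
  obj    pos=(+0.800,-0.319) vel=(+1.539,-0.767) ωy=+30.71

Key-timestep trajectory:
   step    t(s)  obj.x    obj.z    obj.vx   obj.vz 
    115  0.2544   +0.062  +0.049  +0.383  -0.191
    231  0.5111   +0.210  -0.025  +0.770  -0.384
    346  0.7655   +0.454  -0.147  +1.153  -0.575


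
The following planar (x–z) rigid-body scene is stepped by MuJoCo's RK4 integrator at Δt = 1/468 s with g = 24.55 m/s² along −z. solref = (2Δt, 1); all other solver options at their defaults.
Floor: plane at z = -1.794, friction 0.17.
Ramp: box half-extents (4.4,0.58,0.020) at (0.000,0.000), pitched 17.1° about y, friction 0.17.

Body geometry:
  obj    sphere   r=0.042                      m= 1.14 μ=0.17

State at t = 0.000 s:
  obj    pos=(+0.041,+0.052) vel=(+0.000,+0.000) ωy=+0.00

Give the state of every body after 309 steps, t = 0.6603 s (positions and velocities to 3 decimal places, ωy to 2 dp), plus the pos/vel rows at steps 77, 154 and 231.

State at t = 0.6603 s:
  obj    pos=(+1.115,-0.278) vel=(+3.254,-1.001) ωy=+81.05

Key-timestep trajectory:
   step    t(s)  obj.x    obj.z    obj.vx   obj.vz 
     77  0.1645   +0.108  +0.032  +0.811  -0.249
    154  0.3291   +0.308  -0.030  +1.622  -0.499
    231  0.4936   +0.641  -0.132  +2.433  -0.748


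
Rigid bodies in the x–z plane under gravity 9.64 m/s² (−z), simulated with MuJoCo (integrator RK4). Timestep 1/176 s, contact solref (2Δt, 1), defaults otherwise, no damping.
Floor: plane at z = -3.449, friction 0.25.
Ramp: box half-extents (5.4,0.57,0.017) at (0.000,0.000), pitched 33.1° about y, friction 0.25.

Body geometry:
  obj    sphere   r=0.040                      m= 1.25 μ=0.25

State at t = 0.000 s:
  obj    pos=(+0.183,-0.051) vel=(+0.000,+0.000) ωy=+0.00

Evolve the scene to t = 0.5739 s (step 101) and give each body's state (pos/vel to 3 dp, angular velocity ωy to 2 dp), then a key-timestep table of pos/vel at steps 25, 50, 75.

State at t = 0.5739 s:
  obj    pos=(+0.702,-0.389) vel=(+1.808,-1.179) ωy=+53.92

Key-timestep trajectory:
   step    t(s)  obj.x    obj.z    obj.vx   obj.vz 
     25  0.1420   +0.215  -0.072  +0.448  -0.292
     50  0.2841   +0.310  -0.134  +0.895  -0.584
     75  0.4261   +0.469  -0.238  +1.343  -0.875


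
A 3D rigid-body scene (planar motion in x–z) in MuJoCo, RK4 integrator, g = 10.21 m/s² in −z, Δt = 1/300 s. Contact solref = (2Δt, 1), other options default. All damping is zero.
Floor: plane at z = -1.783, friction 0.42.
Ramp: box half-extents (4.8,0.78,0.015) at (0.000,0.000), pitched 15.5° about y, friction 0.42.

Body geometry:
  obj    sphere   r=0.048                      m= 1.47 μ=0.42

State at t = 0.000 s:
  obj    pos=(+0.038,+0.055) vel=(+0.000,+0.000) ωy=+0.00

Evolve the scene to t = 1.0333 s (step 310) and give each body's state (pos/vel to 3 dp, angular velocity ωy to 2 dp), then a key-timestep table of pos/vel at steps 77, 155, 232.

State at t = 1.0333 s:
  obj    pos=(+1.041,-0.223) vel=(+1.941,-0.538) ωy=+41.95

Key-timestep trajectory:
   step    t(s)  obj.x    obj.z    obj.vx   obj.vz 
     77  0.2567   +0.100  +0.038  +0.482  -0.134
    155  0.5167   +0.289  -0.015  +0.970  -0.269
    232  0.7733   +0.600  -0.101  +1.452  -0.403


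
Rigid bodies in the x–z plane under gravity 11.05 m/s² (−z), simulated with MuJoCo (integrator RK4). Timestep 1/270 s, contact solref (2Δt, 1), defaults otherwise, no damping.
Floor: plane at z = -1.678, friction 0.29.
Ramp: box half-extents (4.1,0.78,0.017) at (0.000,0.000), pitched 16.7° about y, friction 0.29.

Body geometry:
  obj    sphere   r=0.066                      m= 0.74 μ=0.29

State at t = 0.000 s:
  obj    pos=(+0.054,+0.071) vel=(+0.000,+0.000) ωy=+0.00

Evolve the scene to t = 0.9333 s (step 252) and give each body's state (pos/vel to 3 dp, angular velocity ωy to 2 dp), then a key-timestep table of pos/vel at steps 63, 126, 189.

State at t = 0.9333 s:
  obj    pos=(+1.000,-0.213) vel=(+2.028,-0.608) ωy=+32.07

Key-timestep trajectory:
   step    t(s)  obj.x    obj.z    obj.vx   obj.vz 
     63  0.2333   +0.113  +0.053  +0.507  -0.152
    126  0.4667   +0.291  -0.001  +1.014  -0.304
    189  0.7000   +0.586  -0.089  +1.521  -0.456


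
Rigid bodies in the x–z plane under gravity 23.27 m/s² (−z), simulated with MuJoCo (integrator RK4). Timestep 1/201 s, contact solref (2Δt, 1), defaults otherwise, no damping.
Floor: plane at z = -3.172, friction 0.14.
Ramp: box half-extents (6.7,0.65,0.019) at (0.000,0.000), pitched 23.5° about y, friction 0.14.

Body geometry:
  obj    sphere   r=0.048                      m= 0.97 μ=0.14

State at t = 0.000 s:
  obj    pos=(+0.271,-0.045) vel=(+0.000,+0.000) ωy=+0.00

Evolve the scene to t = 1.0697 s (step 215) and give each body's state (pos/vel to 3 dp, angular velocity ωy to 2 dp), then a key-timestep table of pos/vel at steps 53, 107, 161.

State at t = 1.0697 s:
  obj    pos=(+3.749,-1.557) vel=(+6.502,-2.827) ωy=+147.66

Key-timestep trajectory:
   step    t(s)  obj.x    obj.z    obj.vx   obj.vz 
     53  0.2637   +0.483  -0.137  +1.603  -0.697
    107  0.5323   +1.133  -0.419  +3.236  -1.407
    161  0.8010   +2.221  -0.893  +4.869  -2.117


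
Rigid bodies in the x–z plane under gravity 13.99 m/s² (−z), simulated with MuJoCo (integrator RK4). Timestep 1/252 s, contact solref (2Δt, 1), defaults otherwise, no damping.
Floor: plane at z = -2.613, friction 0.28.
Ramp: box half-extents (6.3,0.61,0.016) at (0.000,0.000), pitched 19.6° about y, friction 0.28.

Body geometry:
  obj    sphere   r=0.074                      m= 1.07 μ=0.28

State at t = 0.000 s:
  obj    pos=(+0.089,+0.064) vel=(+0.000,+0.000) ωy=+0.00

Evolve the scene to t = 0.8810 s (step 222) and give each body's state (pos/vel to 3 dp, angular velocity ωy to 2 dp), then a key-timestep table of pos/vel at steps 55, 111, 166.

State at t = 0.8810 s:
  obj    pos=(+1.314,-0.373) vel=(+2.782,-0.991) ωy=+39.90

Key-timestep trajectory:
   step    t(s)  obj.x    obj.z    obj.vx   obj.vz 
     55  0.2183   +0.164  +0.037  +0.689  -0.245
    111  0.4405   +0.395  -0.045  +1.391  -0.495
    166  0.6587   +0.774  -0.180  +2.080  -0.741


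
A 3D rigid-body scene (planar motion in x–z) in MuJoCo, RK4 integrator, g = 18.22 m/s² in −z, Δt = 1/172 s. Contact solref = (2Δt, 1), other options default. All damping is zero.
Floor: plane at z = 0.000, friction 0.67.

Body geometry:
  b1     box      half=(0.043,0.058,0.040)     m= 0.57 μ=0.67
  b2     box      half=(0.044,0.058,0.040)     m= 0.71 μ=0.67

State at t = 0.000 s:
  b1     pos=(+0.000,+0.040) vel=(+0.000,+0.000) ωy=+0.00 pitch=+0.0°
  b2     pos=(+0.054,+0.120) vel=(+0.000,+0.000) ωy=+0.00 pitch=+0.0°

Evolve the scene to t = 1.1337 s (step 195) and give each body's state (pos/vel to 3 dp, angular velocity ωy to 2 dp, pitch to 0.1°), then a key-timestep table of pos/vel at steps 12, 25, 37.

State at t = 1.1337 s:
  b1     pos=(+0.000,+0.040) vel=(+0.000,+0.000) ωy=+0.00 pitch=+0.0°
  b2     pos=(+0.100,+0.044) vel=(+0.000,+0.000) ωy=+0.00 pitch=+90.0°

Key-timestep trajectory:
   step    t(s)  b1.x    b1.z    b1.vx   b1.vz   b2.x    b2.z    b2.vx   b2.vz 
     12  0.0698   +0.000  +0.040  -0.001  +0.001   +0.061  +0.117  +0.218  -0.101
     25  0.1453   +0.000  +0.040  +0.000  +0.000   +0.086  +0.088  +0.376  -0.867
     37  0.2151   +0.000  +0.040  +0.000  +0.000   +0.101  +0.042  -0.035  +0.125


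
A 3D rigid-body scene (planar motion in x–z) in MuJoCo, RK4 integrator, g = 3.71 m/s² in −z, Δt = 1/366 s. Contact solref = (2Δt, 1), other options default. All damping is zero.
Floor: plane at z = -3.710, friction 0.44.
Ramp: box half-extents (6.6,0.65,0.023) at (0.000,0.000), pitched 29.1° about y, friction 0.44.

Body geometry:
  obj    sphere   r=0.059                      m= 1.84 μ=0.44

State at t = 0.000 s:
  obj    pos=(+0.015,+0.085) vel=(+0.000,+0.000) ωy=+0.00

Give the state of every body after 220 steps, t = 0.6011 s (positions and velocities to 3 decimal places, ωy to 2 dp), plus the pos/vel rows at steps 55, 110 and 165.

State at t = 0.6011 s:
  obj    pos=(+0.219,-0.028) vel=(+0.677,-0.377) ωy=+13.13

Key-timestep trajectory:
   step    t(s)  obj.x    obj.z    obj.vx   obj.vz 
     55  0.1503   +0.028  +0.078  +0.169  -0.094
    110  0.3005   +0.066  +0.057  +0.338  -0.188
    165  0.4508   +0.130  +0.022  +0.508  -0.283


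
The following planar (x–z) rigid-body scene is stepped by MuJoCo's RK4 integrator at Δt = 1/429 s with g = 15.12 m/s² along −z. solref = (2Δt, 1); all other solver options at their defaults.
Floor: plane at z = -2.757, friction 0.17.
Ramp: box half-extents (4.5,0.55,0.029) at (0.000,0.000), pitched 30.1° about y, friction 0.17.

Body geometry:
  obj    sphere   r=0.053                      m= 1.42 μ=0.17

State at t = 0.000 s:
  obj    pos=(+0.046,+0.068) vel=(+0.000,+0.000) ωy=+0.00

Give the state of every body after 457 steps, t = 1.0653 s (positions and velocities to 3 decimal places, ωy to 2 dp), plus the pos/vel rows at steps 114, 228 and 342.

State at t = 1.0653 s:
  obj    pos=(+2.705,-1.473) vel=(+4.992,-2.894) ωy=+108.85

Key-timestep trajectory:
   step    t(s)  obj.x    obj.z    obj.vx   obj.vz 
    114  0.2657   +0.212  -0.028  +1.245  -0.722
    228  0.5315   +0.708  -0.316  +2.491  -1.444
    342  0.7972   +1.535  -0.795  +3.736  -2.166


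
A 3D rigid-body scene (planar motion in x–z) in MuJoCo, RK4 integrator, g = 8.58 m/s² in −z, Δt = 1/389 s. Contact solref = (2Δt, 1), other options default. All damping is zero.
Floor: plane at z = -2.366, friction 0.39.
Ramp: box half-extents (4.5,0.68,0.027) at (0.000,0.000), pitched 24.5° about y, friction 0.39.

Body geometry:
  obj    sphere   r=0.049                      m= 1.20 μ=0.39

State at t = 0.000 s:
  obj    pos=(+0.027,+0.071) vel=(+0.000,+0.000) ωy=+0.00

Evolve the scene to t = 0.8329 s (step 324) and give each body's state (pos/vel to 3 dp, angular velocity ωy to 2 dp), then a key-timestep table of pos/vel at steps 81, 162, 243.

State at t = 0.8329 s:
  obj    pos=(+0.829,-0.294) vel=(+1.926,-0.878) ωy=+43.20

Key-timestep trajectory:
   step    t(s)  obj.x    obj.z    obj.vx   obj.vz 
     81  0.2082   +0.077  +0.048  +0.482  -0.219
    162  0.4165   +0.228  -0.020  +0.963  -0.439
    243  0.6247   +0.478  -0.134  +1.445  -0.658


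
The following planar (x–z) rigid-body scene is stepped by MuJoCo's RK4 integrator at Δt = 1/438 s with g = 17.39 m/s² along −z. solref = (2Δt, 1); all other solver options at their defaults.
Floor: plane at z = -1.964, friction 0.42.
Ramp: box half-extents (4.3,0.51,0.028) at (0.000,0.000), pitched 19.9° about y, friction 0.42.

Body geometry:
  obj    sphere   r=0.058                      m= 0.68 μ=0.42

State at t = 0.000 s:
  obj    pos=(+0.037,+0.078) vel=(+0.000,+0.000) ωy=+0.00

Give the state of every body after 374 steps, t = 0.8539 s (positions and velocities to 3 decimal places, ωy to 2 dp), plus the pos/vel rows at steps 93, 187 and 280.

State at t = 0.8539 s:
  obj    pos=(+1.486,-0.447) vel=(+3.395,-1.229) ωy=+62.24

Key-timestep trajectory:
   step    t(s)  obj.x    obj.z    obj.vx   obj.vz 
     93  0.2123   +0.127  +0.046  +0.844  -0.306
    187  0.4269   +0.399  -0.053  +1.697  -0.614
    280  0.6393   +0.849  -0.216  +2.542  -0.920


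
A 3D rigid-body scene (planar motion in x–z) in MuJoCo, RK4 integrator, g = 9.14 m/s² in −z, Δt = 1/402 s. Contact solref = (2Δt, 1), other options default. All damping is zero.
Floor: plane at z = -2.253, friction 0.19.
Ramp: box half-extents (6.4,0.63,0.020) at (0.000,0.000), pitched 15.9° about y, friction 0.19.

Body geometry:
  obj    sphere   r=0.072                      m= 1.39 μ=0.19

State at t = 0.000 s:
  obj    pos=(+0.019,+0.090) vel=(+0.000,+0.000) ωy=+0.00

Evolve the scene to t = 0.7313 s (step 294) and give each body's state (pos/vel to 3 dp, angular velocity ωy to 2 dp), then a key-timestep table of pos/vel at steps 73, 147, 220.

State at t = 0.7313 s:
  obj    pos=(+0.479,-0.041) vel=(+1.258,-0.358) ωy=+18.17

Key-timestep trajectory:
   step    t(s)  obj.x    obj.z    obj.vx   obj.vz 
     73  0.1816   +0.047  +0.082  +0.312  -0.089
    147  0.3657   +0.134  +0.057  +0.629  -0.179
    220  0.5473   +0.277  +0.017  +0.941  -0.268


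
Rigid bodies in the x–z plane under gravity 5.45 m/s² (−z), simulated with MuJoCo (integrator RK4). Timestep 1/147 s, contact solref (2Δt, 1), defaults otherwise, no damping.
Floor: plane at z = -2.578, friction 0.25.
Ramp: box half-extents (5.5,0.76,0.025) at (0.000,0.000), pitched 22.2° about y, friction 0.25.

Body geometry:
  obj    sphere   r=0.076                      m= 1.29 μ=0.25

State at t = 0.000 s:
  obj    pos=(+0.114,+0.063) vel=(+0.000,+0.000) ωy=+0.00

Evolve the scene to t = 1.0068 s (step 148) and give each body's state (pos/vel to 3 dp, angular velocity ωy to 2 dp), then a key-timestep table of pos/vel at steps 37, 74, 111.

State at t = 1.0068 s:
  obj    pos=(+0.804,-0.219) vel=(+1.371,-0.560) ωy=+19.48

Key-timestep trajectory:
   step    t(s)  obj.x    obj.z    obj.vx   obj.vz 
     37  0.2517   +0.157  +0.045  +0.343  -0.140
     74  0.5034   +0.287  -0.008  +0.686  -0.280
    111  0.7551   +0.502  -0.096  +1.028  -0.420


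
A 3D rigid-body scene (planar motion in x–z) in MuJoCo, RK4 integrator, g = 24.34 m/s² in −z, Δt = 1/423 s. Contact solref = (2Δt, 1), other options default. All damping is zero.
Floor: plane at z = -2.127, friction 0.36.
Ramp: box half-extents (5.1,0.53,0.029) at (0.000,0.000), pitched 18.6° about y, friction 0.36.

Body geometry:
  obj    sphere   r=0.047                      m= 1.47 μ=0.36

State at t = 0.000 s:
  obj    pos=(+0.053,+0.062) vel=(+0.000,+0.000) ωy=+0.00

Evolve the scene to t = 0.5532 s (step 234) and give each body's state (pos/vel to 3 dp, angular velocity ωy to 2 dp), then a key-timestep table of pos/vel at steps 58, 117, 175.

State at t = 0.5532 s:
  obj    pos=(+0.857,-0.208) vel=(+2.907,-0.978) ωy=+65.26

Key-timestep trajectory:
   step    t(s)  obj.x    obj.z    obj.vx   obj.vz 
     58  0.1371   +0.103  +0.046  +0.721  -0.243
    117  0.2766   +0.254  -0.005  +1.454  -0.489
    175  0.4137   +0.503  -0.089  +2.174  -0.732


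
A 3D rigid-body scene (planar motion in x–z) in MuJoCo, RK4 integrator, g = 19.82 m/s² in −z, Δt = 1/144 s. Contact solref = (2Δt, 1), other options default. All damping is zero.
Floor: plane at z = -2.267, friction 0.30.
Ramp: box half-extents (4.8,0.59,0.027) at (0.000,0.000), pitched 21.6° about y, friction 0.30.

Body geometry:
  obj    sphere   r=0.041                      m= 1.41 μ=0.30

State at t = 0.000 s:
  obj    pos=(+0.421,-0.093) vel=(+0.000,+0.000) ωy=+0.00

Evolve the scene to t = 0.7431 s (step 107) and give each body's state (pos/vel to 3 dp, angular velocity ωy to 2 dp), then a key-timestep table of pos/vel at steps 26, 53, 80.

State at t = 0.7431 s:
  obj    pos=(+1.758,-0.623) vel=(+3.600,-1.425) ωy=+94.42

Key-timestep trajectory:
   step    t(s)  obj.x    obj.z    obj.vx   obj.vz 
     26  0.1806   +0.500  -0.125  +0.875  -0.346
     53  0.3681   +0.749  -0.223  +1.783  -0.706
     80  0.5556   +1.169  -0.390  +2.692  -1.066


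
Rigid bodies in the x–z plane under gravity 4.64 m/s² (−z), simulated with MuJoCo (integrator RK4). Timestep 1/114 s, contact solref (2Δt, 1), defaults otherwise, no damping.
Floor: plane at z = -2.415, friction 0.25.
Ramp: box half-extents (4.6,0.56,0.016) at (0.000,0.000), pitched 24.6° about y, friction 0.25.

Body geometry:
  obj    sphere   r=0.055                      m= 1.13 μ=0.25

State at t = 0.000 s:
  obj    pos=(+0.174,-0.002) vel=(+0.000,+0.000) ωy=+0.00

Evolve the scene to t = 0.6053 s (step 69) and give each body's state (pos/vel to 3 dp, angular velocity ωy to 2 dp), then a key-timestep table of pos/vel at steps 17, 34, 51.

State at t = 0.6053 s:
  obj    pos=(+0.404,-0.107) vel=(+0.759,-0.348) ωy=+15.17

Key-timestep trajectory:
   step    t(s)  obj.x    obj.z    obj.vx   obj.vz 
     17  0.1491   +0.188  -0.008  +0.187  -0.086
     34  0.2982   +0.230  -0.027  +0.374  -0.171
     51  0.4474   +0.300  -0.059  +0.561  -0.257


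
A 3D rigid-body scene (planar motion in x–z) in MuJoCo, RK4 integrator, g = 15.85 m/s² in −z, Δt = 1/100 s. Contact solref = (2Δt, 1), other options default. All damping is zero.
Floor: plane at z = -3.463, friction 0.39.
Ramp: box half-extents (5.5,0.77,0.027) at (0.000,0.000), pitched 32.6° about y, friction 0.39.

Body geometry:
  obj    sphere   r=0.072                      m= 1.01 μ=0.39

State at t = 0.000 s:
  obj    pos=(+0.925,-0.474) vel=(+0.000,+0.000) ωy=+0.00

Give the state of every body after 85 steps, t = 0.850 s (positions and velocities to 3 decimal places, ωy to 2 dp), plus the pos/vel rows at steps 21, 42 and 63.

State at t = 0.850 s:
  obj    pos=(+2.781,-1.661) vel=(+4.367,-2.793) ωy=+71.99

Key-timestep trajectory:
   step    t(s)  obj.x    obj.z    obj.vx   obj.vz 
     21  0.2100   +1.038  -0.547  +1.079  -0.690
     42  0.4200   +1.378  -0.764  +2.158  -1.380
     63  0.6300   +1.945  -1.126  +3.237  -2.070


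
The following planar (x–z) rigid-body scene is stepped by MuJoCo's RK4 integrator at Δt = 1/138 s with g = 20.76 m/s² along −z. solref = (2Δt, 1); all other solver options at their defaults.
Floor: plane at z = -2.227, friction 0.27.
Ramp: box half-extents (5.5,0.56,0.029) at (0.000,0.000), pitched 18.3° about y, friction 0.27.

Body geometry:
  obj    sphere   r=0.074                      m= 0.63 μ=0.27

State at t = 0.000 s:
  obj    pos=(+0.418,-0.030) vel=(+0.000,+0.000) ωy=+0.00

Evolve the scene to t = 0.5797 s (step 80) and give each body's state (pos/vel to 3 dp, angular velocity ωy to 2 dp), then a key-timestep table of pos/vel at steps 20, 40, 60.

State at t = 0.5797 s:
  obj    pos=(+1.161,-0.276) vel=(+2.563,-0.848) ωy=+36.46

Key-timestep trajectory:
   step    t(s)  obj.x    obj.z    obj.vx   obj.vz 
     20  0.1449   +0.465  -0.045  +0.641  -0.212
     40  0.2899   +0.604  -0.091  +1.282  -0.424
     60  0.4348   +0.836  -0.168  +1.922  -0.636


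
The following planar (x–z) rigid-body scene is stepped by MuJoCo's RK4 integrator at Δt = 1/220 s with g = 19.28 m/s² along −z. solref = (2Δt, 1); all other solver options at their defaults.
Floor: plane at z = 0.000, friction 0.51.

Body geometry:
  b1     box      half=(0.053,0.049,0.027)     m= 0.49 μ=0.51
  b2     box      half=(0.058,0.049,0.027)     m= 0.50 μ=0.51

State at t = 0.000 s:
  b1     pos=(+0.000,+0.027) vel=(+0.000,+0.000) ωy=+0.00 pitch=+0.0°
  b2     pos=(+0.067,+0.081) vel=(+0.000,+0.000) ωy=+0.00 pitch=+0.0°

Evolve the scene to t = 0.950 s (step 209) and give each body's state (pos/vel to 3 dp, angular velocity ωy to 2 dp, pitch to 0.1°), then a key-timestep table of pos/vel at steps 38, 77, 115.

State at t = 0.950 s:
  b1     pos=(+0.000,+0.027) vel=(+0.000,+0.000) ωy=+0.00 pitch=+0.0°
  b2     pos=(+0.128,+0.058) vel=(+0.000,+0.000) ωy=+0.00 pitch=+90.0°

Key-timestep trajectory:
   step    t(s)  b1.x    b1.z    b1.vx   b1.vz   b2.x    b2.z    b2.vx   b2.vz 
     38  0.1727   +0.000  +0.027  +0.000  +0.000   +0.096  +0.064  +0.132  +0.015
     77  0.3500   +0.000  +0.027  +0.000  +0.000   +0.124  +0.060  +0.343  -0.130
    115  0.5227   +0.000  +0.027  +0.000  +0.000   +0.125  +0.059  +0.034  -0.009


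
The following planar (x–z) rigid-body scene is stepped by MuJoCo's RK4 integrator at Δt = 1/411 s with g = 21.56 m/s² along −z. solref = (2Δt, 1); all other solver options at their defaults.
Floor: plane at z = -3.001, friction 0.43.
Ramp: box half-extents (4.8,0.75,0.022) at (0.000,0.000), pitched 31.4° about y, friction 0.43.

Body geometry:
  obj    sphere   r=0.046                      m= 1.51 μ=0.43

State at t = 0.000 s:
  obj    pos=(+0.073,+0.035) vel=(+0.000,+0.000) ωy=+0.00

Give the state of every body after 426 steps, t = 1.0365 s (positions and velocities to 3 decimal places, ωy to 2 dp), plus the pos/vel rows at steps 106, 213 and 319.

State at t = 1.0365 s:
  obj    pos=(+3.752,-2.211) vel=(+7.098,-4.333) ωy=+180.78

Key-timestep trajectory:
   step    t(s)  obj.x    obj.z    obj.vx   obj.vz 
    106  0.2579   +0.301  -0.104  +1.766  -1.078
    213  0.5182   +0.993  -0.526  +3.549  -2.167
    319  0.7762   +2.136  -1.224  +5.316  -3.245


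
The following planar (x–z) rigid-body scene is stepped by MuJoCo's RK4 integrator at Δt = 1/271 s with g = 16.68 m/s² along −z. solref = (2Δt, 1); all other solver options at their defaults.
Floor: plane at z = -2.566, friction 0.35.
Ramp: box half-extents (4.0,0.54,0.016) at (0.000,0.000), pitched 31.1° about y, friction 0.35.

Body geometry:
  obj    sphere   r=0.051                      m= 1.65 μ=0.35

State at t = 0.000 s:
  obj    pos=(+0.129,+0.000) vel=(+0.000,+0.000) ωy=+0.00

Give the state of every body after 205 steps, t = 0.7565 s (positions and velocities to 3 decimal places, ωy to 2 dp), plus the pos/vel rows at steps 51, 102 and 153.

State at t = 0.7565 s:
  obj    pos=(+1.637,-0.909) vel=(+3.986,-2.405) ωy=+91.27

Key-timestep trajectory:
   step    t(s)  obj.x    obj.z    obj.vx   obj.vz 
     51  0.1882   +0.223  -0.056  +0.992  -0.598
    102  0.3764   +0.502  -0.225  +1.983  -1.197
    153  0.5646   +0.969  -0.506  +2.975  -1.795


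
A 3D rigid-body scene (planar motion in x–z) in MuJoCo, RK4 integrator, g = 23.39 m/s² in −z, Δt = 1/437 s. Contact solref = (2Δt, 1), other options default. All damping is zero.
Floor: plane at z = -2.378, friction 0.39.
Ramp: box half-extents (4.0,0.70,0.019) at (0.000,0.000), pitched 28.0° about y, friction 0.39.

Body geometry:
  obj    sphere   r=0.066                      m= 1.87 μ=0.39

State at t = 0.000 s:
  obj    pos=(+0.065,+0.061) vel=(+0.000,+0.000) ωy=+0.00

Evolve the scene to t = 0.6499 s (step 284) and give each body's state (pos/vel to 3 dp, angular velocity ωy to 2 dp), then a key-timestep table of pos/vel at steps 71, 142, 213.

State at t = 0.6499 s:
  obj    pos=(+1.528,-0.716) vel=(+4.501,-2.393) ωy=+77.22

Key-timestep trajectory:
   step    t(s)  obj.x    obj.z    obj.vx   obj.vz 
     71  0.1625   +0.157  +0.013  +1.125  -0.598
    142  0.3249   +0.431  -0.133  +2.250  -1.197
    213  0.4874   +0.888  -0.376  +3.376  -1.795


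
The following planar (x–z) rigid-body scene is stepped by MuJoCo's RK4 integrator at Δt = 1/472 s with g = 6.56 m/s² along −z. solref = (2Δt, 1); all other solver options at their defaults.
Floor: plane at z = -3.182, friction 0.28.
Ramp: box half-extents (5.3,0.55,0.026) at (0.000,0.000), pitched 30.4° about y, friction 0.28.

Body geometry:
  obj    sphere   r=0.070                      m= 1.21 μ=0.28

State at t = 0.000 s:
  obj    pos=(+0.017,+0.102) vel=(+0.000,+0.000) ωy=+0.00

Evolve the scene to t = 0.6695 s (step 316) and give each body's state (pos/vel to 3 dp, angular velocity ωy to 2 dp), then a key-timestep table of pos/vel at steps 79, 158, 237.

State at t = 0.6695 s:
  obj    pos=(+0.475,-0.167) vel=(+1.369,-0.803) ωy=+22.67

Key-timestep trajectory:
   step    t(s)  obj.x    obj.z    obj.vx   obj.vz 
     79  0.1674   +0.045  +0.085  +0.342  -0.201
    158  0.3347   +0.131  +0.034  +0.685  -0.402
    237  0.5021   +0.275  -0.050  +1.027  -0.603


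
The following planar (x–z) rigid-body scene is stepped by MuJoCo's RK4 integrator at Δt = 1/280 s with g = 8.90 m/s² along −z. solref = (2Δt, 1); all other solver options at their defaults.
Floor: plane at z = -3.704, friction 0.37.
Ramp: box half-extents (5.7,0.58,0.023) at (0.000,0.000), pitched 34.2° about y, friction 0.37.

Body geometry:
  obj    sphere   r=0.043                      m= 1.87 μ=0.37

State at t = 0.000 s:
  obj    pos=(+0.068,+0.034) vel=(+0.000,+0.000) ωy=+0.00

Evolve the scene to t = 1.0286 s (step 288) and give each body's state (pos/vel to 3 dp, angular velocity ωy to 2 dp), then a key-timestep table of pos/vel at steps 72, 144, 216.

State at t = 1.0286 s:
  obj    pos=(+1.631,-1.029) vel=(+3.040,-2.066) ωy=+85.46

Key-timestep trajectory:
   step    t(s)  obj.x    obj.z    obj.vx   obj.vz 
     72  0.2571   +0.166  -0.033  +0.760  -0.517
    144  0.5143   +0.459  -0.232  +1.520  -1.033
    216  0.7714   +0.947  -0.564  +2.280  -1.549


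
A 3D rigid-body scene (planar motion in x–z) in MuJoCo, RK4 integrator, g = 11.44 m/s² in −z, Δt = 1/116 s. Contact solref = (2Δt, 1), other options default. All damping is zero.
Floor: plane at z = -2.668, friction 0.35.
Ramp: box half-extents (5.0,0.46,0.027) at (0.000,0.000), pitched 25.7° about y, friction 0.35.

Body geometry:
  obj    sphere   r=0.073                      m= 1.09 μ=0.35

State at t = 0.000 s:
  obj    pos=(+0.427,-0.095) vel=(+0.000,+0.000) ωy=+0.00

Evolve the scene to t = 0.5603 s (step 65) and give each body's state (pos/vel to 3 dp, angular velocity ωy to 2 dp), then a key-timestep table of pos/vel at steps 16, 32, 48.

State at t = 0.5603 s:
  obj    pos=(+0.929,-0.336) vel=(+1.789,-0.861) ωy=+27.19

Key-timestep trajectory:
   step    t(s)  obj.x    obj.z    obj.vx   obj.vz 
     16  0.1379   +0.458  -0.109  +0.441  -0.212
     32  0.2759   +0.549  -0.153  +0.881  -0.424
     48  0.4138   +0.701  -0.226  +1.321  -0.636


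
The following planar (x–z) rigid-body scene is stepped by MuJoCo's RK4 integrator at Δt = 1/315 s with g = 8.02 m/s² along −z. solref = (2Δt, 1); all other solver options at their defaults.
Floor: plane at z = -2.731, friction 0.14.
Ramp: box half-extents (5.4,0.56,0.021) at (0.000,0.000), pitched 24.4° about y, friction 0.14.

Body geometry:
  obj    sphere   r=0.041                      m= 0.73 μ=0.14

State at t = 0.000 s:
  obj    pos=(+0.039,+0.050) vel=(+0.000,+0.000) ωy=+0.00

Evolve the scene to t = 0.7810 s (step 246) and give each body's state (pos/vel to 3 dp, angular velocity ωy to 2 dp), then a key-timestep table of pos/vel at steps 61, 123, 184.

State at t = 0.7810 s:
  obj    pos=(+0.696,-0.248) vel=(+1.683,-0.764) ωy=+45.06

Key-timestep trajectory:
   step    t(s)  obj.x    obj.z    obj.vx   obj.vz 
     61  0.1937   +0.080  +0.032  +0.417  -0.189
    123  0.3905   +0.204  -0.024  +0.842  -0.382
    184  0.5841   +0.407  -0.116  +1.259  -0.571


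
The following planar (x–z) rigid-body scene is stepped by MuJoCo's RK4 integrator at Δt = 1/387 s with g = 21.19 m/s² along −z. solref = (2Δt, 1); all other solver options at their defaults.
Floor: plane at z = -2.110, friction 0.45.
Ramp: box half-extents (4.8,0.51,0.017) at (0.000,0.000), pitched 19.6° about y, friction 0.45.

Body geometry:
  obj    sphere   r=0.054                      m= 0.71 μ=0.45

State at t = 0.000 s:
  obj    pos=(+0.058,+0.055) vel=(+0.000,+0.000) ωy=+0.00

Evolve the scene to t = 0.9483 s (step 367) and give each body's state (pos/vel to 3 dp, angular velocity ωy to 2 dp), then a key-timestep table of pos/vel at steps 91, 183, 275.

State at t = 0.9483 s:
  obj    pos=(+2.209,-0.711) vel=(+4.536,-1.615) ωy=+89.16

Key-timestep trajectory:
   step    t(s)  obj.x    obj.z    obj.vx   obj.vz 
     91  0.2351   +0.190  +0.008  +1.125  -0.401
    183  0.4729   +0.593  -0.136  +2.262  -0.805
    275  0.7106   +1.266  -0.375  +3.399  -1.210


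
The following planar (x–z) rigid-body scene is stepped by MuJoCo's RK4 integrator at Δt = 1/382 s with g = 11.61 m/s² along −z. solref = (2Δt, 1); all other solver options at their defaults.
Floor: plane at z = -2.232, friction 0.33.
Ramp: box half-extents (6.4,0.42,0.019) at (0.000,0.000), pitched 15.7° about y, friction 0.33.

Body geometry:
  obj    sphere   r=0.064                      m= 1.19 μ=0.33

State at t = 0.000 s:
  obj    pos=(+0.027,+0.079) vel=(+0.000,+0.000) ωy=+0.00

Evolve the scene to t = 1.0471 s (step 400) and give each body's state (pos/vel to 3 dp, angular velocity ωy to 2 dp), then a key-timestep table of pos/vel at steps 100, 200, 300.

State at t = 1.0471 s:
  obj    pos=(+1.211,-0.254) vel=(+2.262,-0.636) ωy=+36.71

Key-timestep trajectory:
   step    t(s)  obj.x    obj.z    obj.vx   obj.vz 
    100  0.2618   +0.101  +0.058  +0.566  -0.159
    200  0.5236   +0.323  -0.005  +1.131  -0.318
    300  0.7853   +0.693  -0.109  +1.697  -0.477


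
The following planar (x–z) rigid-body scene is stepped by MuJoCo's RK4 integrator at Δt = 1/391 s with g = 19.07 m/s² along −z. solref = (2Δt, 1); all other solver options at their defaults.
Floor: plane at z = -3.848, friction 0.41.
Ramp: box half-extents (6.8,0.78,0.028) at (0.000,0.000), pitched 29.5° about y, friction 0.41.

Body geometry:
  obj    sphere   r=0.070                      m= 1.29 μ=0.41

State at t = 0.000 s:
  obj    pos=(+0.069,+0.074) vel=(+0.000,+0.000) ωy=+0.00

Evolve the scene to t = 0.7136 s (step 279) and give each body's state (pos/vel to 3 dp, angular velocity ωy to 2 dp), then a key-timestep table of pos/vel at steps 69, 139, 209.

State at t = 0.7136 s:
  obj    pos=(+1.555,-0.767) vel=(+4.166,-2.357) ωy=+68.37

Key-timestep trajectory:
   step    t(s)  obj.x    obj.z    obj.vx   obj.vz 
     69  0.1765   +0.160  +0.022  +1.030  -0.583
    139  0.3555   +0.438  -0.135  +2.075  -1.174
    209  0.5345   +0.903  -0.398  +3.121  -1.766


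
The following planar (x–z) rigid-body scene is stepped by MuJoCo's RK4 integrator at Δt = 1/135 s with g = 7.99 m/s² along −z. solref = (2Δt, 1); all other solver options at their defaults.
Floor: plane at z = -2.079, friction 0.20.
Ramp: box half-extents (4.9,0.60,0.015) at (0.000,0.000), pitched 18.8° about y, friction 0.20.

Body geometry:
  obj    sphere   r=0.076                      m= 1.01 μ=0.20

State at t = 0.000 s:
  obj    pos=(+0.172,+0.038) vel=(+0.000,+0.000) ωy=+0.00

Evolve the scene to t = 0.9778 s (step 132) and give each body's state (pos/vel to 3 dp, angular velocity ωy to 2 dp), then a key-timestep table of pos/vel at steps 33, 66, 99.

State at t = 0.9778 s:
  obj    pos=(+1.004,-0.246) vel=(+1.702,-0.580) ωy=+23.66

Key-timestep trajectory:
   step    t(s)  obj.x    obj.z    obj.vx   obj.vz 
     33  0.2444   +0.224  +0.020  +0.426  -0.145
     66  0.4889   +0.380  -0.033  +0.851  -0.290
     99  0.7333   +0.640  -0.122  +1.277  -0.435
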